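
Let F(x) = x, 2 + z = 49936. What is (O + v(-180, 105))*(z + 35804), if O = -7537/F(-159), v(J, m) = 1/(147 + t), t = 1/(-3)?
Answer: 142186055833/34980 ≈ 4.0648e+6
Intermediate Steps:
z = 49934 (z = -2 + 49936 = 49934)
t = -⅓ ≈ -0.33333
v(J, m) = 3/440 (v(J, m) = 1/(147 - ⅓) = 1/(440/3) = 3/440)
O = 7537/159 (O = -7537/(-159) = -7537*(-1/159) = 7537/159 ≈ 47.403)
(O + v(-180, 105))*(z + 35804) = (7537/159 + 3/440)*(49934 + 35804) = (3316757/69960)*85738 = 142186055833/34980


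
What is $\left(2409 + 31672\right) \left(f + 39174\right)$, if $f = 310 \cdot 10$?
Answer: $1440740194$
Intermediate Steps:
$f = 3100$
$\left(2409 + 31672\right) \left(f + 39174\right) = \left(2409 + 31672\right) \left(3100 + 39174\right) = 34081 \cdot 42274 = 1440740194$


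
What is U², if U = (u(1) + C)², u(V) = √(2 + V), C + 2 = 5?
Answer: (3 + √3)⁴ ≈ 501.42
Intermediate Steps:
C = 3 (C = -2 + 5 = 3)
U = (3 + √3)² (U = (√(2 + 1) + 3)² = (√3 + 3)² = (3 + √3)² ≈ 22.392)
U² = ((3 + √3)²)² = (3 + √3)⁴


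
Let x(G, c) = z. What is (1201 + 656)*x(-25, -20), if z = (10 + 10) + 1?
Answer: 38997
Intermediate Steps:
z = 21 (z = 20 + 1 = 21)
x(G, c) = 21
(1201 + 656)*x(-25, -20) = (1201 + 656)*21 = 1857*21 = 38997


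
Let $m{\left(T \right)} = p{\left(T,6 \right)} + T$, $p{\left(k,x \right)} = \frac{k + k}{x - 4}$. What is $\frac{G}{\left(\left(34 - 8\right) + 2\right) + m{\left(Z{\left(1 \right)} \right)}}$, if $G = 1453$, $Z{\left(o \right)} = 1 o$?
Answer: $\frac{1453}{30} \approx 48.433$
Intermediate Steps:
$Z{\left(o \right)} = o$
$p{\left(k,x \right)} = \frac{2 k}{-4 + x}$
$m{\left(T \right)} = 2 T$ ($m{\left(T \right)} = \frac{2 T}{-4 + 6} + T = \frac{2 T}{2} + T = 2 T \frac{1}{2} + T = T + T = 2 T$)
$\frac{G}{\left(\left(34 - 8\right) + 2\right) + m{\left(Z{\left(1 \right)} \right)}} = \frac{1453}{\left(\left(34 - 8\right) + 2\right) + 2 \cdot 1} = \frac{1453}{\left(26 + 2\right) + 2} = \frac{1453}{28 + 2} = \frac{1453}{30}$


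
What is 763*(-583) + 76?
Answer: -444753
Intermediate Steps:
763*(-583) + 76 = -444829 + 76 = -444753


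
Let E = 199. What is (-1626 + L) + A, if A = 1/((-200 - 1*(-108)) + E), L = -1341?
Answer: -317468/107 ≈ -2967.0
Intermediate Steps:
A = 1/107 (A = 1/((-200 - 1*(-108)) + 199) = 1/((-200 + 108) + 199) = 1/(-92 + 199) = 1/107 ≈ 0.0093458)
(-1626 + L) + A = (-1626 - 1341) + 1/107 = -2967 + 1/107 = -317468/107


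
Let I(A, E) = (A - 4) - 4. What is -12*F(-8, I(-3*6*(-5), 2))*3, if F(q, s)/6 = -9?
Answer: 1944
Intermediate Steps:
I(A, E) = -8 + A (I(A, E) = (-4 + A) - 4 = -8 + A)
F(q, s) = -54 (F(q, s) = 6*(-9) = -54)
-12*F(-8, I(-3*6*(-5), 2))*3 = -12*(-54)*3 = 648*3 = 1944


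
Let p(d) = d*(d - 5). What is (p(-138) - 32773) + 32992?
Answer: 19953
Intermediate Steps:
p(d) = d*(-5 + d)
(p(-138) - 32773) + 32992 = (-138*(-5 - 138) - 32773) + 32992 = (-138*(-143) - 32773) + 32992 = (19734 - 32773) + 32992 = -13039 + 32992 = 19953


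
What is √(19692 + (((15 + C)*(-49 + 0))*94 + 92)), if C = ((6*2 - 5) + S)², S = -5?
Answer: I*√67730 ≈ 260.25*I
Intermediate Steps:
C = 4 (C = ((6*2 - 5) - 5)² = ((12 - 5) - 5)² = (7 - 5)² = 2² = 4)
√(19692 + (((15 + C)*(-49 + 0))*94 + 92)) = √(19692 + (((15 + 4)*(-49 + 0))*94 + 92)) = √(19692 + ((19*(-49))*94 + 92)) = √(19692 + (-931*94 + 92)) = √(19692 + (-87514 + 92)) = √(19692 - 87422) = √(-67730) = I*√67730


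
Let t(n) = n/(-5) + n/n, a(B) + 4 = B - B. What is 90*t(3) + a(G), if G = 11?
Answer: 32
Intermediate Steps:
a(B) = -4 (a(B) = -4 + (B - B) = -4 + 0 = -4)
t(n) = 1 - n/5 (t(n) = n*(-⅕) + 1 = -n/5 + 1 = 1 - n/5)
90*t(3) + a(G) = 90*(1 - ⅕*3) - 4 = 90*(1 - ⅗) - 4 = 90*(⅖) - 4 = 36 - 4 = 32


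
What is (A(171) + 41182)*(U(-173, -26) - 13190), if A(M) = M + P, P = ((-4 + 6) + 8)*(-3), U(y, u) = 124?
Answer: -539926318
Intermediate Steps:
P = -30 (P = (2 + 8)*(-3) = 10*(-3) = -30)
A(M) = -30 + M (A(M) = M - 30 = -30 + M)
(A(171) + 41182)*(U(-173, -26) - 13190) = ((-30 + 171) + 41182)*(124 - 13190) = (141 + 41182)*(-13066) = 41323*(-13066) = -539926318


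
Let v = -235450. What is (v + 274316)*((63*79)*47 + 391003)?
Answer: 24288218452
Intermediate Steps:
(v + 274316)*((63*79)*47 + 391003) = (-235450 + 274316)*((63*79)*47 + 391003) = 38866*(4977*47 + 391003) = 38866*(233919 + 391003) = 38866*624922 = 24288218452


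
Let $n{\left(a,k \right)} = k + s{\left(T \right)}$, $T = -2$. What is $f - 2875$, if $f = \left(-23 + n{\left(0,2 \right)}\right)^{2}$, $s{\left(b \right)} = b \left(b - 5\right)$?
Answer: $-2826$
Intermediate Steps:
$s{\left(b \right)} = b \left(-5 + b\right)$
$n{\left(a,k \right)} = 14 + k$ ($n{\left(a,k \right)} = k - 2 \left(-5 - 2\right) = k - -14 = k + 14 = 14 + k$)
$f = 49$ ($f = \left(-23 + \left(14 + 2\right)\right)^{2} = \left(-23 + 16\right)^{2} = \left(-7\right)^{2} = 49$)
$f - 2875 = 49 - 2875 = -2826$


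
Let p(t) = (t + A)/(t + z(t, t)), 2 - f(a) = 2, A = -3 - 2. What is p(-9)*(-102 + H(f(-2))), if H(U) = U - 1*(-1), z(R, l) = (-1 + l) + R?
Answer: -101/2 ≈ -50.500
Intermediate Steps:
z(R, l) = -1 + R + l
A = -5
f(a) = 0 (f(a) = 2 - 1*2 = 2 - 2 = 0)
p(t) = (-5 + t)/(-1 + 3*t) (p(t) = (t - 5)/(t + (-1 + t + t)) = (-5 + t)/(t + (-1 + 2*t)) = (-5 + t)/(-1 + 3*t))
H(U) = 1 + U (H(U) = U + 1 = 1 + U)
p(-9)*(-102 + H(f(-2))) = ((-5 - 9)/(-1 + 3*(-9)))*(-102 + (1 + 0)) = (-14/(-1 - 27))*(-102 + 1) = (-14/(-28))*(-101) = -1/28*(-14)*(-101) = (1/2)*(-101) = -101/2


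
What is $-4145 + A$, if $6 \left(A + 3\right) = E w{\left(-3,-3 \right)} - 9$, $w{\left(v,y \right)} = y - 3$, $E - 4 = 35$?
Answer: $- \frac{8377}{2} \approx -4188.5$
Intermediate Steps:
$E = 39$ ($E = 4 + 35 = 39$)
$w{\left(v,y \right)} = -3 + y$
$A = - \frac{87}{2}$ ($A = -3 + \frac{39 \left(-3 - 3\right) - 9}{6} = -3 + \frac{39 \left(-6\right) - 9}{6} = -3 + \frac{-234 - 9}{6} = -3 + \frac{1}{6} \left(-243\right) = -3 - \frac{81}{2} = - \frac{87}{2} \approx -43.5$)
$-4145 + A = -4145 - \frac{87}{2} = - \frac{8377}{2}$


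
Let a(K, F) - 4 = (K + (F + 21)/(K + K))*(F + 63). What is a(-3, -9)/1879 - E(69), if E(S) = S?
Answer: -129917/1879 ≈ -69.142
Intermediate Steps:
a(K, F) = 4 + (63 + F)*(K + (21 + F)/(2*K)) (a(K, F) = 4 + (K + (F + 21)/(K + K))*(F + 63) = 4 + (K + (21 + F)/((2*K)))*(63 + F) = 4 + (K + (21 + F)*(1/(2*K)))*(63 + F) = 4 + (K + (21 + F)/(2*K))*(63 + F) = 4 + (63 + F)*(K + (21 + F)/(2*K)))
a(-3, -9)/1879 - E(69) = ((½)*(1323 + (-9)² + 84*(-9) + 2*(-3)*(4 + 63*(-3) - 9*(-3)))/(-3))/1879 - 1*69 = ((½)*(-⅓)*(1323 + 81 - 756 + 2*(-3)*(4 - 189 + 27)))*(1/1879) - 69 = ((½)*(-⅓)*(1323 + 81 - 756 + 2*(-3)*(-158)))*(1/1879) - 69 = ((½)*(-⅓)*(1323 + 81 - 756 + 948))*(1/1879) - 69 = ((½)*(-⅓)*1596)*(1/1879) - 69 = -266*1/1879 - 69 = -266/1879 - 69 = -129917/1879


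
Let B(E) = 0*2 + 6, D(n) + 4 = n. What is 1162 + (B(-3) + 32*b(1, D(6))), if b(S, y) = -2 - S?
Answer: 1072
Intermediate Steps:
D(n) = -4 + n
B(E) = 6 (B(E) = 0 + 6 = 6)
1162 + (B(-3) + 32*b(1, D(6))) = 1162 + (6 + 32*(-2 - 1*1)) = 1162 + (6 + 32*(-2 - 1)) = 1162 + (6 + 32*(-3)) = 1162 + (6 - 96) = 1162 - 90 = 1072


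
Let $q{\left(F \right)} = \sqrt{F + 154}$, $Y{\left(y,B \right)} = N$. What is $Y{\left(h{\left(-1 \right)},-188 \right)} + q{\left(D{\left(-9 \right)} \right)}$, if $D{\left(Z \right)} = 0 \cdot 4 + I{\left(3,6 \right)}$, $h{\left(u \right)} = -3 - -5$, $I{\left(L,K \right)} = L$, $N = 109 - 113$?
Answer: $-4 + \sqrt{157} \approx 8.53$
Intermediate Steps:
$N = -4$ ($N = 109 - 113 = -4$)
$h{\left(u \right)} = 2$ ($h{\left(u \right)} = -3 + 5 = 2$)
$Y{\left(y,B \right)} = -4$
$D{\left(Z \right)} = 3$ ($D{\left(Z \right)} = 0 \cdot 4 + 3 = 0 + 3 = 3$)
$q{\left(F \right)} = \sqrt{154 + F}$
$Y{\left(h{\left(-1 \right)},-188 \right)} + q{\left(D{\left(-9 \right)} \right)} = -4 + \sqrt{154 + 3} = -4 + \sqrt{157}$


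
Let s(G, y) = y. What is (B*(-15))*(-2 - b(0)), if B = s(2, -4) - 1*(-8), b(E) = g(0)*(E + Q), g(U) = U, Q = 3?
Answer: 120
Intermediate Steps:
b(E) = 0 (b(E) = 0*(E + 3) = 0*(3 + E) = 0)
B = 4 (B = -4 - 1*(-8) = -4 + 8 = 4)
(B*(-15))*(-2 - b(0)) = (4*(-15))*(-2 - 1*0) = -60*(-2 + 0) = -60*(-2) = 120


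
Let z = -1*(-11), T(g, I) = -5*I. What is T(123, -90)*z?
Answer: 4950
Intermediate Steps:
z = 11
T(123, -90)*z = -5*(-90)*11 = 450*11 = 4950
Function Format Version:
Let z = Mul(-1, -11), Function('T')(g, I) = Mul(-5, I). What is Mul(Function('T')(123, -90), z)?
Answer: 4950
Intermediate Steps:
z = 11
Mul(Function('T')(123, -90), z) = Mul(Mul(-5, -90), 11) = Mul(450, 11) = 4950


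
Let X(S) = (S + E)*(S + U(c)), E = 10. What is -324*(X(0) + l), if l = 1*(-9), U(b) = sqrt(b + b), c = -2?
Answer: 2916 - 6480*I ≈ 2916.0 - 6480.0*I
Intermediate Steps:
U(b) = sqrt(2)*sqrt(b) (U(b) = sqrt(2*b) = sqrt(2)*sqrt(b))
X(S) = (10 + S)*(S + 2*I) (X(S) = (S + 10)*(S + sqrt(2)*sqrt(-2)) = (10 + S)*(S + sqrt(2)*(I*sqrt(2))) = (10 + S)*(S + 2*I))
l = -9
-324*(X(0) + l) = -324*((0**2 + 20*I + 2*0*(5 + I)) - 9) = -324*((0 + 20*I + 0) - 9) = -324*(20*I - 9) = -324*(-9 + 20*I) = 2916 - 6480*I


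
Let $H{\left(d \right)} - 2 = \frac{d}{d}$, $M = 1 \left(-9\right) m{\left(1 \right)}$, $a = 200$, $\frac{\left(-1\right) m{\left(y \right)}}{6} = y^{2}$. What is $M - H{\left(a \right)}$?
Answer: $51$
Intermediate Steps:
$m{\left(y \right)} = - 6 y^{2}$
$M = 54$ ($M = 1 \left(-9\right) \left(- 6 \cdot 1^{2}\right) = - 9 \left(\left(-6\right) 1\right) = \left(-9\right) \left(-6\right) = 54$)
$H{\left(d \right)} = 3$ ($H{\left(d \right)} = 2 + \frac{d}{d} = 2 + 1 = 3$)
$M - H{\left(a \right)} = 54 - 3 = 51$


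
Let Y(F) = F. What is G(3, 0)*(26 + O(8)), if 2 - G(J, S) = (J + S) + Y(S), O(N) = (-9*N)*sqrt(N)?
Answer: -26 + 144*sqrt(2) ≈ 177.65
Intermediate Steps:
O(N) = -9*N**(3/2)
G(J, S) = 2 - J - 2*S (G(J, S) = 2 - ((J + S) + S) = 2 - (J + 2*S) = 2 + (-J - 2*S) = 2 - J - 2*S)
G(3, 0)*(26 + O(8)) = (2 - 1*3 - 2*0)*(26 - 144*sqrt(2)) = (2 - 3 + 0)*(26 - 144*sqrt(2)) = -(26 - 144*sqrt(2)) = -26 + 144*sqrt(2)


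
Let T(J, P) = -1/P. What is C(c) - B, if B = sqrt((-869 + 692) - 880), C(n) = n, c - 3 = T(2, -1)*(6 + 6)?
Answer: 15 - I*sqrt(1057) ≈ 15.0 - 32.512*I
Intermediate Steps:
c = 15 (c = 3 + (-1/(-1))*(6 + 6) = 3 - 1*(-1)*12 = 3 + 1*12 = 3 + 12 = 15)
B = I*sqrt(1057) (B = sqrt(-177 - 880) = sqrt(-1057) = I*sqrt(1057) ≈ 32.512*I)
C(c) - B = 15 - I*sqrt(1057)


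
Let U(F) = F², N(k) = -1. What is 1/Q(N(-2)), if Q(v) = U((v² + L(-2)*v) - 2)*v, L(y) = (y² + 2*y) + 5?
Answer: -1/36 ≈ -0.027778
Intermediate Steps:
L(y) = 5 + y² + 2*y
Q(v) = v*(-2 + v² + 5*v)² (Q(v) = ((v² + (5 + (-2)² + 2*(-2))*v) - 2)²*v = ((v² + (5 + 4 - 4)*v) - 2)²*v = ((v² + 5*v) - 2)²*v = (-2 + v² + 5*v)²*v = v*(-2 + v² + 5*v)²)
1/Q(N(-2)) = 1/(-(-2 + (-1)² + 5*(-1))²) = 1/(-(-2 + 1 - 5)²) = 1/(-1*(-6)²) = 1/(-1*36) = 1/(-36) = -1/36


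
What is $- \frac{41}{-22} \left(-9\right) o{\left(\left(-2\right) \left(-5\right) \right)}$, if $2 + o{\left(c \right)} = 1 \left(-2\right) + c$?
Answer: $- \frac{1107}{11} \approx -100.64$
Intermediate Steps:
$o{\left(c \right)} = -4 + c$ ($o{\left(c \right)} = -2 + \left(1 \left(-2\right) + c\right) = -2 + \left(-2 + c\right) = -4 + c$)
$- \frac{41}{-22} \left(-9\right) o{\left(\left(-2\right) \left(-5\right) \right)} = - \frac{41}{-22} \left(-9\right) \left(-4 - -10\right) = \left(-41\right) \left(- \frac{1}{22}\right) \left(-9\right) \left(-4 + 10\right) = \frac{41}{22} \left(-9\right) 6 = \left(- \frac{369}{22}\right) 6 = - \frac{1107}{11}$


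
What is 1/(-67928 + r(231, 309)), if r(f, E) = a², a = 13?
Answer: -1/67759 ≈ -1.4758e-5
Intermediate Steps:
r(f, E) = 169 (r(f, E) = 13² = 169)
1/(-67928 + r(231, 309)) = 1/(-67928 + 169) = 1/(-67759) = -1/67759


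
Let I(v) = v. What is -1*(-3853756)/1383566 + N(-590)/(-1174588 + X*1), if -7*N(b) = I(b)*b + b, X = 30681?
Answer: 15669586136752/5539347913267 ≈ 2.8288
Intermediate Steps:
N(b) = -b/7 - b²/7 (N(b) = -(b*b + b)/7 = -(b² + b)/7 = -(b + b²)/7 = -b/7 - b²/7)
-1*(-3853756)/1383566 + N(-590)/(-1174588 + X*1) = -1*(-3853756)/1383566 + (-⅐*(-590)*(1 - 590))/(-1174588 + 30681*1) = 3853756*(1/1383566) + (-⅐*(-590)*(-589))/(-1174588 + 30681) = 1926878/691783 - 347510/7/(-1143907) = 1926878/691783 - 347510/7*(-1/1143907) = 1926878/691783 + 347510/8007349 = 15669586136752/5539347913267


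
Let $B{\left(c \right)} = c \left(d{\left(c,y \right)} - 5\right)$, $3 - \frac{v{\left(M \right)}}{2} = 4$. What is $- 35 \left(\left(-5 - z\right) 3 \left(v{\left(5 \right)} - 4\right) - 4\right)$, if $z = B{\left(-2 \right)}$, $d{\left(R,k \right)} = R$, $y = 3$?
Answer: $-11830$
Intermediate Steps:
$v{\left(M \right)} = -2$ ($v{\left(M \right)} = 6 - 8 = -2$)
$B{\left(c \right)} = c \left(-5 + c\right)$ ($B{\left(c \right)} = c \left(c - 5\right) = c \left(-5 + c\right)$)
$z = 14$ ($z = - 2 \left(-5 - 2\right) = \left(-2\right) \left(-7\right) = 14$)
$- 35 \left(\left(-5 - z\right) 3 \left(v{\left(5 \right)} - 4\right) - 4\right) = - 35 \left(\left(-5 - 14\right) 3 \left(-2 - 4\right) - 4\right) = - 35 \left(\left(-19\right) 3 \left(-6\right) - 4\right) = - 35 \left(\left(-57\right) \left(-6\right) - 4\right) = - 35 \left(342 - 4\right) = \left(-35\right) 338 = -11830$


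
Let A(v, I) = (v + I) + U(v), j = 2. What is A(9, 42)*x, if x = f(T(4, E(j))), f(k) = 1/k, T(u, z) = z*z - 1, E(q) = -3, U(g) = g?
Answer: 15/2 ≈ 7.5000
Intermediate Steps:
A(v, I) = I + 2*v (A(v, I) = (v + I) + v = (I + v) + v = I + 2*v)
T(u, z) = -1 + z**2 (T(u, z) = z**2 - 1 = -1 + z**2)
x = 1/8 (x = 1/(-1 + (-3)**2) = 1/(-1 + 9) = 1/8 ≈ 0.12500)
A(9, 42)*x = (42 + 2*9)*(1/8) = (42 + 18)*(1/8) = 60*(1/8) = 15/2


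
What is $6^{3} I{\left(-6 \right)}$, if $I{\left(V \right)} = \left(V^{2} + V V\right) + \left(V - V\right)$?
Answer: $15552$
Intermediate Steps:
$I{\left(V \right)} = 2 V^{2}$ ($I{\left(V \right)} = \left(V^{2} + V^{2}\right) + 0 = 2 V^{2} + 0 = 2 V^{2}$)
$6^{3} I{\left(-6 \right)} = 6^{3} \cdot 2 \left(-6\right)^{2} = 216 \cdot 2 \cdot 36 = 216 \cdot 72 = 15552$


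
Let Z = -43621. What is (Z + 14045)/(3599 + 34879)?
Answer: -14788/19239 ≈ -0.76865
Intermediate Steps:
(Z + 14045)/(3599 + 34879) = (-43621 + 14045)/(3599 + 34879) = -29576/38478 = -29576*1/38478 = -14788/19239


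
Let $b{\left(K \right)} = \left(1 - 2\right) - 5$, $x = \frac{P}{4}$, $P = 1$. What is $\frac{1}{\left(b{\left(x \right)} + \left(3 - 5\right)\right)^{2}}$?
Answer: $\frac{1}{64} \approx 0.015625$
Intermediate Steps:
$x = \frac{1}{4}$ ($x = 1 \cdot \frac{1}{4} = \frac{1}{4} \approx 0.25$)
$b{\left(K \right)} = -6$ ($b{\left(K \right)} = -1 - 5 = -6$)
$\frac{1}{\left(b{\left(x \right)} + \left(3 - 5\right)\right)^{2}} = \frac{1}{\left(-6 + \left(3 - 5\right)\right)^{2}} = \frac{1}{\left(-6 - 2\right)^{2}} = \frac{1}{\left(-8\right)^{2}} = \frac{1}{64}$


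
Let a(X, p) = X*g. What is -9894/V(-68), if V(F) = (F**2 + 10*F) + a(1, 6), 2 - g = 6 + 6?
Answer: -4947/1967 ≈ -2.5150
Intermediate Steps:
g = -10 (g = 2 - (6 + 6) = 2 - 1*12 = 2 - 12 = -10)
a(X, p) = -10*X (a(X, p) = X*(-10) = -10*X)
V(F) = -10 + F**2 + 10*F (V(F) = (F**2 + 10*F) - 10*1 = (F**2 + 10*F) - 10 = -10 + F**2 + 10*F)
-9894/V(-68) = -9894/(-10 + (-68)**2 + 10*(-68)) = -9894/(-10 + 4624 - 680) = -9894/3934 = -9894*1/3934 = -4947/1967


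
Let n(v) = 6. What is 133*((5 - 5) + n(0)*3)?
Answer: 2394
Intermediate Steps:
133*((5 - 5) + n(0)*3) = 133*((5 - 5) + 6*3) = 133*(0 + 18) = 133*18 = 2394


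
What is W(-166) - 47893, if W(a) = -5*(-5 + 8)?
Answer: -47908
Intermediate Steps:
W(a) = -15 (W(a) = -5*3 = -15)
W(-166) - 47893 = -15 - 47893 = -47908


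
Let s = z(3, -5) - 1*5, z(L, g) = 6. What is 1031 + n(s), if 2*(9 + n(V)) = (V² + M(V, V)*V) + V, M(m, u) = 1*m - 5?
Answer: 1021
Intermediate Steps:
M(m, u) = -5 + m (M(m, u) = m - 5 = -5 + m)
s = 1 (s = 6 - 1*5 = 6 - 5 = 1)
n(V) = -9 + V/2 + V²/2 + V*(-5 + V)/2 (n(V) = -9 + ((V² + (-5 + V)*V) + V)/2 = -9 + ((V² + V*(-5 + V)) + V)/2 = -9 + (V + V² + V*(-5 + V))/2 = -9 + (V/2 + V²/2 + V*(-5 + V)/2) = -9 + V/2 + V²/2 + V*(-5 + V)/2)
1031 + n(s) = 1031 + (-9 + 1² - 2*1) = 1031 + (-9 + 1 - 2) = 1031 - 10 = 1021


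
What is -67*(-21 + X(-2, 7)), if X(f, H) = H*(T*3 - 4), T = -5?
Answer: 10318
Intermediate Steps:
X(f, H) = -19*H (X(f, H) = H*(-5*3 - 4) = H*(-15 - 4) = H*(-19) = -19*H)
-67*(-21 + X(-2, 7)) = -67*(-21 - 19*7) = -67*(-21 - 133) = -67*(-154) = 10318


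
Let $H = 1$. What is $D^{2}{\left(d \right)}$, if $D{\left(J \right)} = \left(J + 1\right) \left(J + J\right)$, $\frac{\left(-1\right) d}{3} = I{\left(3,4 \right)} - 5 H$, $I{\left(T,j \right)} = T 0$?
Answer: $230400$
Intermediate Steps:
$I{\left(T,j \right)} = 0$
$d = 15$ ($d = - 3 \left(0 - 5\right) = \left(-3\right) \left(-5\right) = 15$)
$D{\left(J \right)} = 2 J \left(1 + J\right)$ ($D{\left(J \right)} = \left(1 + J\right) 2 J = 2 J \left(1 + J\right)$)
$D^{2}{\left(d \right)} = \left(2 \cdot 15 \left(1 + 15\right)\right)^{2} = \left(2 \cdot 15 \cdot 16\right)^{2} = 480^{2} = 230400$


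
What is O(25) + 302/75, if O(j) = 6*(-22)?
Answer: -9598/75 ≈ -127.97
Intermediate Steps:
O(j) = -132
O(25) + 302/75 = -132 + 302/75 = -9598/75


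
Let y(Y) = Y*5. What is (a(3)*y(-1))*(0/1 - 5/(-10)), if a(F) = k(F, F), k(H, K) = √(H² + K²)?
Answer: -15*√2/2 ≈ -10.607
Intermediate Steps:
y(Y) = 5*Y
a(F) = √2*√(F²) (a(F) = √(F² + F²) = √(2*F²) = √2*√(F²))
(a(3)*y(-1))*(0/1 - 5/(-10)) = ((√2*√(3²))*(5*(-1)))*(0/1 - 5/(-10)) = ((√2*√9)*(-5))*(0*1 - 5*(-⅒)) = ((√2*3)*(-5))*(0 + ½) = ((3*√2)*(-5))*(½) = -15*√2*(½) = -15*√2/2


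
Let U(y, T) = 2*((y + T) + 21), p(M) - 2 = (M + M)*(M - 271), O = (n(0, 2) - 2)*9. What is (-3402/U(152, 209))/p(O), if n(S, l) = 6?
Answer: 1701/6462676 ≈ 0.00026320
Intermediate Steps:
O = 36 (O = (6 - 2)*9 = 4*9 = 36)
p(M) = 2 + 2*M*(-271 + M) (p(M) = 2 + (M + M)*(M - 271) = 2 + (2*M)*(-271 + M) = 2 + 2*M*(-271 + M))
U(y, T) = 42 + 2*T + 2*y (U(y, T) = 2*((T + y) + 21) = 2*(21 + T + y) = 42 + 2*T + 2*y)
(-3402/U(152, 209))/p(O) = (-3402/(42 + 2*209 + 2*152))/(2 - 542*36 + 2*36**2) = (-3402/(42 + 418 + 304))/(2 - 19512 + 2*1296) = (-3402/764)/(2 - 19512 + 2592) = -3402*1/764/(-16918) = -1701/382*(-1/16918) = 1701/6462676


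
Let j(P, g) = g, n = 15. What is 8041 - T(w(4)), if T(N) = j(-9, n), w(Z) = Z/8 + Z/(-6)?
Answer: 8026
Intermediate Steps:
w(Z) = -Z/24 (w(Z) = Z*(⅛) + Z*(-⅙) = Z/8 - Z/6 = -Z/24)
T(N) = 15
8041 - T(w(4)) = 8041 - 1*15 = 8041 - 15 = 8026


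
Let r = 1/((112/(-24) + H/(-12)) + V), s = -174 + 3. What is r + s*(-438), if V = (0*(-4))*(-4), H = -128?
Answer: 449389/6 ≈ 74898.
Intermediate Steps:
V = 0 (V = 0*(-4) = 0)
s = -171
r = ⅙ (r = 1/((112/(-24) - 128/(-12)) + 0) = 1/((112*(-1/24) - 128*(-1/12)) + 0) = 1/((-14/3 + 32/3) + 0) = 1/(6 + 0) = 1/6 = ⅙ ≈ 0.16667)
r + s*(-438) = ⅙ - 171*(-438) = ⅙ + 74898 = 449389/6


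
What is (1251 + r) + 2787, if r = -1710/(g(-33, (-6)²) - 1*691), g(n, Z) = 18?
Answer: 2719284/673 ≈ 4040.5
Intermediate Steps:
r = 1710/673 (r = -1710/(18 - 1*691) = -1710/(18 - 691) = -1710/(-673) = -1710*(-1/673) = 1710/673 ≈ 2.5409)
(1251 + r) + 2787 = (1251 + 1710/673) + 2787 = 843633/673 + 2787 = 2719284/673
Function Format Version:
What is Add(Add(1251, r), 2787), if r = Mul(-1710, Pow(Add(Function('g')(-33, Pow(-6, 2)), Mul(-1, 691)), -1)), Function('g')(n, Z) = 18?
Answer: Rational(2719284, 673) ≈ 4040.5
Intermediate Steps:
r = Rational(1710, 673) (r = Mul(-1710, Pow(Add(18, Mul(-1, 691)), -1)) = Mul(-1710, Pow(Add(18, -691), -1)) = Mul(-1710, Pow(-673, -1)) = Mul(-1710, Rational(-1, 673)) = Rational(1710, 673) ≈ 2.5409)
Add(Add(1251, r), 2787) = Add(Add(1251, Rational(1710, 673)), 2787) = Add(Rational(843633, 673), 2787) = Rational(2719284, 673)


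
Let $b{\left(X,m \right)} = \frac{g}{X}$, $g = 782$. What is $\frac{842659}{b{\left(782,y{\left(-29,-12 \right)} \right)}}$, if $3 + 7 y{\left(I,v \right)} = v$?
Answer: $842659$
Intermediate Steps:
$y{\left(I,v \right)} = - \frac{3}{7} + \frac{v}{7}$
$b{\left(X,m \right)} = \frac{782}{X}$
$\frac{842659}{b{\left(782,y{\left(-29,-12 \right)} \right)}} = \frac{842659}{782 \cdot \frac{1}{782}} = \frac{842659}{1} = 842659 \cdot 1 = 842659$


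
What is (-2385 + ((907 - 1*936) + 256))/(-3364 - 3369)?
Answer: 2158/6733 ≈ 0.32051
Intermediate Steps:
(-2385 + ((907 - 1*936) + 256))/(-3364 - 3369) = (-2385 + ((907 - 936) + 256))/(-6733) = (-2385 + (-29 + 256))*(-1/6733) = (-2385 + 227)*(-1/6733) = -2158*(-1/6733) = 2158/6733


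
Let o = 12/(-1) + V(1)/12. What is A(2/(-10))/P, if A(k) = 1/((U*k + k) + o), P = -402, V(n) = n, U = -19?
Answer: 10/33433 ≈ 0.00029911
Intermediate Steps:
o = -143/12 (o = 12/(-1) + 1/12 = 12*(-1) + 1*(1/12) = -12 + 1/12 = -143/12 ≈ -11.917)
A(k) = 1/(-143/12 - 18*k) (A(k) = 1/((-19*k + k) - 143/12) = 1/(-18*k - 143/12) = 1/(-143/12 - 18*k))
A(2/(-10))/P = -12/(143 + 216*(2/(-10)))/(-402) = -12/(143 + 216*(2*(-⅒)))*(-1/402) = -12/(143 + 216*(-⅕))*(-1/402) = -12/(143 - 216/5)*(-1/402) = -12/499/5*(-1/402) = -12*5/499*(-1/402) = -60/499*(-1/402) = 10/33433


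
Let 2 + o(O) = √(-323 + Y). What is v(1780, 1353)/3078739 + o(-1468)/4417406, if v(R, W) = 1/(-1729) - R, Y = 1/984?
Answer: -971839125042/1679604956182699 + I*√78186426/2173363752 ≈ -0.00057861 + 4.0685e-6*I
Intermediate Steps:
Y = 1/984 ≈ 0.0010163
v(R, W) = -1/1729 - R
o(O) = -2 + I*√78186426/492 (o(O) = -2 + √(-323 + 1/984) = -2 + √(-317831/984) = -2 + I*√78186426/492)
v(1780, 1353)/3078739 + o(-1468)/4417406 = (-1/1729 - 1*1780)/3078739 + (-2 + I*√78186426/492)/4417406 = (-1/1729 - 1780)*(1/3078739) + (-2 + I*√78186426/492)*(1/4417406) = -3077621/1729*1/3078739 + (-1/2208703 + I*√78186426/2173363752) = -3077621/5323139731 + (-1/2208703 + I*√78186426/2173363752) = -971839125042/1679604956182699 + I*√78186426/2173363752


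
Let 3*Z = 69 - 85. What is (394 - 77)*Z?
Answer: -5072/3 ≈ -1690.7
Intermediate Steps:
Z = -16/3 (Z = (69 - 85)/3 = (1/3)*(-16) = -16/3 ≈ -5.3333)
(394 - 77)*Z = (394 - 77)*(-16/3) = 317*(-16/3) = -5072/3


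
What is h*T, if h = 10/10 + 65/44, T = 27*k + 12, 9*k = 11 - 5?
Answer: 1635/22 ≈ 74.318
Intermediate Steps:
k = ⅔ (k = (11 - 5)/9 = (⅑)*6 = ⅔ ≈ 0.66667)
T = 30 (T = 27*(⅔) + 12 = 18 + 12 = 30)
h = 109/44 (h = 10*(⅒) + 65*(1/44) = 1 + 65/44 = 109/44 ≈ 2.4773)
h*T = (109/44)*30 = 1635/22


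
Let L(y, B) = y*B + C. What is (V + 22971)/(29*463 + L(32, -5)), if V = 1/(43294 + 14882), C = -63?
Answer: 1336360897/768155904 ≈ 1.7397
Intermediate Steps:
L(y, B) = -63 + B*y (L(y, B) = y*B - 63 = B*y - 63 = -63 + B*y)
V = 1/58176 ≈ 1.7189e-5
(V + 22971)/(29*463 + L(32, -5)) = (1/58176 + 22971)/(29*463 + (-63 - 5*32)) = 1336360897/(58176*(13427 + (-63 - 160))) = 1336360897/(58176*(13427 - 223)) = (1336360897/58176)/13204 = (1336360897/58176)*(1/13204) = 1336360897/768155904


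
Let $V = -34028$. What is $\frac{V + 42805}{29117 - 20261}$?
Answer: $\frac{8777}{8856} \approx 0.99108$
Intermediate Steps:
$\frac{V + 42805}{29117 - 20261} = \frac{-34028 + 42805}{29117 - 20261} = \frac{8777}{8856}$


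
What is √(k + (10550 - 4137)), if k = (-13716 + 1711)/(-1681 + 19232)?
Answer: √1975234435458/17551 ≈ 80.077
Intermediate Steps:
k = -12005/17551 ≈ -0.68401
√(k + (10550 - 4137)) = √(-12005/17551 + (10550 - 4137)) = √(-12005/17551 + 6413) = √(112542558/17551) = √1975234435458/17551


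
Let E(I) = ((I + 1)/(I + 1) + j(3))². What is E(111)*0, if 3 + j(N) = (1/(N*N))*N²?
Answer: 0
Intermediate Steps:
j(N) = -2 (j(N) = -3 + (1/(N*N))*N² = -3 + N²/N² = -3 + 1 = -2)
E(I) = 1 (E(I) = ((I + 1)/(I + 1) - 2)² = ((1 + I)/(1 + I) - 2)² = (1 - 2)² = (-1)² = 1)
E(111)*0 = 1*0 = 0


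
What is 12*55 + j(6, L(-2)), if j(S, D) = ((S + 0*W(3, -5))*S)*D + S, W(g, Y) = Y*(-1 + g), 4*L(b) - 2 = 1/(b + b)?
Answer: 2727/4 ≈ 681.75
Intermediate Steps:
L(b) = ½ + 1/(8*b) (L(b) = ½ + 1/(4*(b + b)) = ½ + 1/(4*((2*b))) = ½ + (1/(2*b))/4 = ½ + 1/(8*b))
j(S, D) = S + D*S² (j(S, D) = ((S + 0*(-5*(-1 + 3)))*S)*D + S = ((S + 0*(-5*2))*S)*D + S = ((S + 0*(-10))*S)*D + S = ((S + 0)*S)*D + S = (S*S)*D + S = S²*D + S = D*S² + S = S + D*S²)
12*55 + j(6, L(-2)) = 12*55 + 6*(1 + ((⅛)*(1 + 4*(-2))/(-2))*6) = 660 + 6*(1 + ((⅛)*(-½)*(1 - 8))*6) = 660 + 6*(1 + ((⅛)*(-½)*(-7))*6) = 660 + 6*(1 + (7/16)*6) = 660 + 6*(1 + 21/8) = 660 + 6*(29/8) = 660 + 87/4 = 2727/4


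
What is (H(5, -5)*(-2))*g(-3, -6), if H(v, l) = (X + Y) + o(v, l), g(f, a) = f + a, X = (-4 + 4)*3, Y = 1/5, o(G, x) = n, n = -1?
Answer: -72/5 ≈ -14.400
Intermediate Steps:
o(G, x) = -1
Y = ⅕ ≈ 0.20000
X = 0 (X = 0*3 = 0)
g(f, a) = a + f
H(v, l) = -⅘ (H(v, l) = (0 + ⅕) - 1 = ⅕ - 1 = -⅘)
(H(5, -5)*(-2))*g(-3, -6) = (-⅘*(-2))*(-6 - 3) = (8/5)*(-9) = -72/5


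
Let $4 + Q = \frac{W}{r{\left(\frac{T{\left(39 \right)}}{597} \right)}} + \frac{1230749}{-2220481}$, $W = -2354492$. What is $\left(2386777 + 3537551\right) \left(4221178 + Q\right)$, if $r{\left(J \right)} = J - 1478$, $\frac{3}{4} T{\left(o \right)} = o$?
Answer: $\frac{24506224379134954088615736}{979580736517} \approx 2.5017 \cdot 10^{13}$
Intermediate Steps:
$T{\left(o \right)} = \frac{4 o}{3}$
$r{\left(J \right)} = -1478 + J$ ($r{\left(J \right)} = J - 1478 = -1478 + J$)
$Q = \frac{1556127991586961}{979580736517}$ ($Q = -4 - \left(\frac{1230749}{2220481} + \frac{2354492}{-1478 + \frac{\frac{4}{3} \cdot 39}{597}}\right) = -4 - \left(\frac{1230749}{2220481} + \frac{2354492}{-1478 + 52 \cdot \frac{1}{597}}\right) = -4 - \left(\frac{1230749}{2220481} + \frac{2354492}{-1478 + \frac{52}{597}}\right) = -4 - \left(\frac{1230749}{2220481} + \frac{2354492}{- \frac{882314}{597}}\right) = -4 - - \frac{1560046314533029}{979580736517} = -4 + \left(\frac{702815862}{441157} - \frac{1230749}{2220481}\right) = -4 + \frac{1560046314533029}{979580736517} = \frac{1556127991586961}{979580736517} \approx 1588.6$)
$\left(2386777 + 3537551\right) \left(4221178 + Q\right) = \left(2386777 + 3537551\right) \left(4221178 + \frac{1556127991586961}{979580736517}\right) = 5924328 \cdot \frac{4136540782200943987}{979580736517} = \frac{24506224379134954088615736}{979580736517}$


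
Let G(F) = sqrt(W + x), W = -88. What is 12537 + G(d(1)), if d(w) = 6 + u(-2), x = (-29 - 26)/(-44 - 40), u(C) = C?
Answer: 12537 + I*sqrt(154077)/42 ≈ 12537.0 + 9.3459*I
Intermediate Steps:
x = 55/84 (x = -55/(-84) = -55*(-1/84) = 55/84 ≈ 0.65476)
d(w) = 4 (d(w) = 6 - 2 = 4)
G(F) = I*sqrt(154077)/42 (G(F) = sqrt(-88 + 55/84) = sqrt(-7337/84) = I*sqrt(154077)/42)
12537 + G(d(1)) = 12537 + I*sqrt(154077)/42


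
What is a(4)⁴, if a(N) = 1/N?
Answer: 1/256 ≈ 0.0039063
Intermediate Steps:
a(4)⁴ = (1/4)⁴ = (¼)⁴ = 1/256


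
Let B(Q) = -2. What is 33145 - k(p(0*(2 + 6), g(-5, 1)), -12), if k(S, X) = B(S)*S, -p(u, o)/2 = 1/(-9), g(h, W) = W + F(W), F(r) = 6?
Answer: 298309/9 ≈ 33145.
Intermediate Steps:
g(h, W) = 6 + W (g(h, W) = W + 6 = 6 + W)
p(u, o) = 2/9 (p(u, o) = -2/(-9) = -2*(-1/9) = 2/9)
k(S, X) = -2*S
33145 - k(p(0*(2 + 6), g(-5, 1)), -12) = 33145 - (-2)*2/9 = 33145 - 1*(-4/9) = 33145 + 4/9 = 298309/9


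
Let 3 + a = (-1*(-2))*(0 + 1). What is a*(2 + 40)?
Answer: -42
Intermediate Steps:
a = -1 (a = -3 + (-1*(-2))*(0 + 1) = -3 + 2*1 = -3 + 2 = -1)
a*(2 + 40) = -(2 + 40) = -1*42 = -42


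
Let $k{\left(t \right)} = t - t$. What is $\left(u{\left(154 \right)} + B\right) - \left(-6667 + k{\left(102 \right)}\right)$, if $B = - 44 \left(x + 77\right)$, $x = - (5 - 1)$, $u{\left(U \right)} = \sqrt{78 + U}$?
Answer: $3455 + 2 \sqrt{58} \approx 3470.2$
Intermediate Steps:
$k{\left(t \right)} = 0$
$x = -4$ ($x = \left(-1\right) 4 = -4$)
$B = -3212$ ($B = - 44 \left(-4 + 77\right) = \left(-44\right) 73 = -3212$)
$\left(u{\left(154 \right)} + B\right) - \left(-6667 + k{\left(102 \right)}\right) = \left(\sqrt{78 + 154} - 3212\right) + \left(6667 - 0\right) = \left(\sqrt{232} - 3212\right) + \left(6667 + 0\right) = \left(2 \sqrt{58} - 3212\right) + 6667 = \left(-3212 + 2 \sqrt{58}\right) + 6667 = 3455 + 2 \sqrt{58}$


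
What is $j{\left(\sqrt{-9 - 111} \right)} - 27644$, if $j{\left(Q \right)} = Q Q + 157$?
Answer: $-27607$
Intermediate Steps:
$j{\left(Q \right)} = 157 + Q^{2}$ ($j{\left(Q \right)} = Q^{2} + 157 = 157 + Q^{2}$)
$j{\left(\sqrt{-9 - 111} \right)} - 27644 = \left(157 + \left(\sqrt{-9 - 111}\right)^{2}\right) - 27644 = \left(157 + \left(\sqrt{-120}\right)^{2}\right) - 27644 = \left(157 + \left(2 i \sqrt{30}\right)^{2}\right) - 27644 = \left(157 - 120\right) - 27644 = 37 - 27644 = -27607$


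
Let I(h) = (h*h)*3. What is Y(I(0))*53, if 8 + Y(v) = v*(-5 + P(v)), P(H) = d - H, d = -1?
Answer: -424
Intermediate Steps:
I(h) = 3*h**2 (I(h) = h**2*3 = 3*h**2)
P(H) = -1 - H
Y(v) = -8 + v*(-6 - v) (Y(v) = -8 + v*(-5 + (-1 - v)) = -8 + v*(-6 - v))
Y(I(0))*53 = (-8 - (3*0**2)**2 - 18*0**2)*53 = (-8 - (3*0)**2 - 18*0)*53 = (-8 - 1*0**2 - 6*0)*53 = (-8 - 1*0 + 0)*53 = (-8 + 0 + 0)*53 = -8*53 = -424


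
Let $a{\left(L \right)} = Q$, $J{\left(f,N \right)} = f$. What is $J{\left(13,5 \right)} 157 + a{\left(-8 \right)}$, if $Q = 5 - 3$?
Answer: $2043$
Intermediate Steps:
$Q = 2$
$a{\left(L \right)} = 2$
$J{\left(13,5 \right)} 157 + a{\left(-8 \right)} = 13 \cdot 157 + 2 = 2041 + 2 = 2043$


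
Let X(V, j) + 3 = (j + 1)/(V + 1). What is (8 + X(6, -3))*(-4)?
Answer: -132/7 ≈ -18.857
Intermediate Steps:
X(V, j) = -3 + (1 + j)/(1 + V) (X(V, j) = -3 + (j + 1)/(V + 1) = -3 + (1 + j)/(1 + V))
(8 + X(6, -3))*(-4) = (8 + (-2 - 3 - 3*6)/(1 + 6))*(-4) = (8 + (-2 - 3 - 18)/7)*(-4) = (8 + (⅐)*(-23))*(-4) = (8 - 23/7)*(-4) = (33/7)*(-4) = -132/7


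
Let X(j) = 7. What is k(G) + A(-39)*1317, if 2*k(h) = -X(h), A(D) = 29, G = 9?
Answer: 76379/2 ≈ 38190.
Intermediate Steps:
k(h) = -7/2 (k(h) = (-1*7)/2 = (½)*(-7) = -7/2)
k(G) + A(-39)*1317 = -7/2 + 29*1317 = -7/2 + 38193 = 76379/2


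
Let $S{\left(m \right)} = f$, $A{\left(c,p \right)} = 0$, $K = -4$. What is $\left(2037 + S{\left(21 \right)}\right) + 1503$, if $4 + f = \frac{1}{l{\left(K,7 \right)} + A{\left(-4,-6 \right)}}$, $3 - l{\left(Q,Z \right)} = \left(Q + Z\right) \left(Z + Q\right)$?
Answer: $\frac{21215}{6} \approx 3535.8$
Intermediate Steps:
$l{\left(Q,Z \right)} = 3 - \left(Q + Z\right)^{2}$ ($l{\left(Q,Z \right)} = 3 - \left(Q + Z\right) \left(Z + Q\right) = 3 - \left(Q + Z\right) \left(Q + Z\right) = 3 - \left(Q + Z\right)^{2}$)
$f = - \frac{25}{6}$ ($f = -4 + \frac{1}{\left(3 - \left(-4 + 7\right)^{2}\right) + 0} = -4 + \frac{1}{\left(3 - 3^{2}\right) + 0} = -4 + \frac{1}{\left(3 - 9\right) + 0} = -4 + \frac{1}{-6 + 0} = -4 + \frac{1}{-6} = -4 - \frac{1}{6} = - \frac{25}{6} \approx -4.1667$)
$S{\left(m \right)} = - \frac{25}{6}$
$\left(2037 + S{\left(21 \right)}\right) + 1503 = \left(2037 - \frac{25}{6}\right) + 1503 = \frac{12197}{6} + 1503 = \frac{21215}{6}$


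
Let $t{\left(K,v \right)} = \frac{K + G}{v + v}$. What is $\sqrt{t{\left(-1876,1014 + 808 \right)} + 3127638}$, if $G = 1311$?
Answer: $\frac{\sqrt{10382769311677}}{1822} \approx 1768.5$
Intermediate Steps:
$t{\left(K,v \right)} = \frac{1311 + K}{2 v}$ ($t{\left(K,v \right)} = \frac{K + 1311}{v + v} = \frac{1311 + K}{2 v}$)
$\sqrt{t{\left(-1876,1014 + 808 \right)} + 3127638} = \sqrt{\frac{1311 - 1876}{2 \left(1014 + 808\right)} + 3127638} = \sqrt{\frac{1}{2} \cdot \frac{1}{1822} \left(-565\right) + 3127638} = \sqrt{- \frac{565}{3644} + 3127638} = \sqrt{\frac{11397112307}{3644}} = \frac{\sqrt{10382769311677}}{1822}$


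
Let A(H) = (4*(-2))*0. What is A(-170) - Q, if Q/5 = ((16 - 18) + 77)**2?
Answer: -28125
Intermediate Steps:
A(H) = 0 (A(H) = -8*0 = 0)
Q = 28125 (Q = 5*((16 - 18) + 77)**2 = 5*(-2 + 77)**2 = 5*75**2 = 5*5625 = 28125)
A(-170) - Q = 0 - 1*28125 = 0 - 28125 = -28125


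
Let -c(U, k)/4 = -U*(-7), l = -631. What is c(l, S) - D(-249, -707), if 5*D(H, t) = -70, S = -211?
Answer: 17682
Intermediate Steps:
D(H, t) = -14 (D(H, t) = (⅕)*(-70) = -14)
c(U, k) = -28*U (c(U, k) = -4*(-U)*(-7) = -28*U)
c(l, S) - D(-249, -707) = -28*(-631) - 1*(-14) = 17668 + 14 = 17682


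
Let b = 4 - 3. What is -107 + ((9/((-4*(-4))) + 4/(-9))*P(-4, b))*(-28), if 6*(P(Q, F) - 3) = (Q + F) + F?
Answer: -3127/27 ≈ -115.81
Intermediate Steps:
b = 1
P(Q, F) = 3 + F/3 + Q/6 (P(Q, F) = 3 + ((Q + F) + F)/6 = 3 + ((F + Q) + F)/6 = 3 + (Q + 2*F)/6 = 3 + (F/3 + Q/6) = 3 + F/3 + Q/6)
-107 + ((9/((-4*(-4))) + 4/(-9))*P(-4, b))*(-28) = -107 + ((9/((-4*(-4))) + 4/(-9))*(3 + (1/3)*1 + (1/6)*(-4)))*(-28) = -107 + ((9/16 + 4*(-1/9))*(3 + 1/3 - 2/3))*(-28) = -107 + ((9*(1/16) - 4/9)*(8/3))*(-28) = -107 + ((9/16 - 4/9)*(8/3))*(-28) = -107 + ((17/144)*(8/3))*(-28) = -107 + (17/54)*(-28) = -107 - 238/27 = -3127/27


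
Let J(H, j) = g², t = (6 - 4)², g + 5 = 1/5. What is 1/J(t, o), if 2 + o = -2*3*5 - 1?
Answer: 25/576 ≈ 0.043403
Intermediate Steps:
o = -33 (o = -2 + (-2*3*5 - 1) = -2 + (-6*5 - 1) = -2 + (-30 - 1) = -2 - 31 = -33)
g = -24/5 (g = -5 + 1/5 = -5 + ⅕ = -24/5 ≈ -4.8000)
t = 4 (t = 2² = 4)
J(H, j) = 576/25 (J(H, j) = (-24/5)² = 576/25)
1/J(t, o) = 1/(576/25) = 25/576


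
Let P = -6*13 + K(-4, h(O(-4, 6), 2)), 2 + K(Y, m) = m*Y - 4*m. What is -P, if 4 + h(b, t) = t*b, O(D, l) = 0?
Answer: 48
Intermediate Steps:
h(b, t) = -4 + b*t (h(b, t) = -4 + t*b = -4 + b*t)
K(Y, m) = -2 - 4*m + Y*m (K(Y, m) = -2 + (m*Y - 4*m) = -2 + (Y*m - 4*m) = -2 + (-4*m + Y*m) = -2 - 4*m + Y*m)
P = -48 (P = -6*13 + (-2 - 4*(-4 + 0*2) - 4*(-4 + 0*2)) = -78 + (-2 - 4*(-4 + 0) - 4*(-4 + 0)) = -78 + (-2 - 4*(-4) - 4*(-4)) = -78 + (-2 + 16 + 16) = -78 + 30 = -48)
-P = -1*(-48) = 48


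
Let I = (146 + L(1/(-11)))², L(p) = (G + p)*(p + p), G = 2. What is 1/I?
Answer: 14641/310605376 ≈ 4.7137e-5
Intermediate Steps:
L(p) = 2*p*(2 + p) (L(p) = (2 + p)*(p + p) = (2 + p)*(2*p) = 2*p*(2 + p))
I = 310605376/14641 (I = (146 + 2*(2 + 1/(-11))/(-11))² = (146 + 2*(-1/11)*(2 - 1/11))² = (146 + 2*(-1/11)*(21/11))² = (146 - 42/121)² = (17624/121)² = 310605376/14641 ≈ 21215.)
1/I = 1/(310605376/14641) = 14641/310605376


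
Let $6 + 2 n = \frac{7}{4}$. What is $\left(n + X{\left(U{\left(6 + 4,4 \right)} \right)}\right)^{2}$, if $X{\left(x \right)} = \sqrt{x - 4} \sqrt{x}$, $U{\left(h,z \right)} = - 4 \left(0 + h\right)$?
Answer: $\frac{112929}{64} + 17 \sqrt{110} \approx 1942.8$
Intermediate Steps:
$U{\left(h,z \right)} = - 4 h$
$n = - \frac{17}{8}$ ($n = -3 + \frac{7 \cdot \frac{1}{4}}{2} = -3 + \frac{1}{2} \cdot \frac{7}{4} = -3 + \frac{7}{8} = - \frac{17}{8} \approx -2.125$)
$X{\left(x \right)} = \sqrt{x} \sqrt{-4 + x}$ ($X{\left(x \right)} = \sqrt{-4 + x} \sqrt{x} = \sqrt{x} \sqrt{-4 + x}$)
$\left(n + X{\left(U{\left(6 + 4,4 \right)} \right)}\right)^{2} = \left(- \frac{17}{8} + \sqrt{- 4 \left(6 + 4\right)} \sqrt{-4 - 4 \left(6 + 4\right)}\right)^{2} = \left(- \frac{17}{8} + \sqrt{\left(-4\right) 10} \sqrt{-4 - 40}\right)^{2} = \left(- \frac{17}{8} + \sqrt{-40} \sqrt{-4 - 40}\right)^{2} = \left(- \frac{17}{8} + 2 i \sqrt{10} \sqrt{-44}\right)^{2} = \left(- \frac{17}{8} + 2 i \sqrt{10} \cdot 2 i \sqrt{11}\right)^{2} = \left(- \frac{17}{8} - 4 \sqrt{110}\right)^{2}$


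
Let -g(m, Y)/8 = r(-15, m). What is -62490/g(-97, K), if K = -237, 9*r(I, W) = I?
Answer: -18747/4 ≈ -4686.8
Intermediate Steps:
r(I, W) = I/9
g(m, Y) = 40/3 (g(m, Y) = -8*(-15)/9 = -8*(-5/3) = 40/3)
-62490/g(-97, K) = -62490/40/3 = -62490*3/40 = -18747/4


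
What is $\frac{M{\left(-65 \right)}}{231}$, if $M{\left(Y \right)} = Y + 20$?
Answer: $- \frac{15}{77} \approx -0.19481$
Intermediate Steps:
$M{\left(Y \right)} = 20 + Y$
$\frac{M{\left(-65 \right)}}{231} = \frac{20 - 65}{231} = \left(-45\right) \frac{1}{231} = - \frac{15}{77}$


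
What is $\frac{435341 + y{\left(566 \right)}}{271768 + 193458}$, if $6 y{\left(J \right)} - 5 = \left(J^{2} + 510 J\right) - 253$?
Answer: $\frac{1610407}{1395678} \approx 1.1539$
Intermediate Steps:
$y{\left(J \right)} = - \frac{124}{3} + 85 J + \frac{J^{2}}{6}$ ($y{\left(J \right)} = \frac{5}{6} + \frac{\left(J^{2} + 510 J\right) - 253}{6} = \frac{5}{6} + \frac{-253 + J^{2} + 510 J}{6} = \frac{5}{6} + \left(- \frac{253}{6} + 85 J + \frac{J^{2}}{6}\right) = - \frac{124}{3} + 85 J + \frac{J^{2}}{6}$)
$\frac{435341 + y{\left(566 \right)}}{271768 + 193458} = \frac{435341 + \left(- \frac{124}{3} + 85 \cdot 566 + \frac{566^{2}}{6}\right)}{271768 + 193458} = \frac{435341 + \left(- \frac{124}{3} + 48110 + \frac{1}{6} \cdot 320356\right)}{465226} = \left(435341 + \left(- \frac{124}{3} + 48110 + \frac{160178}{3}\right)\right) \frac{1}{465226} = \left(435341 + \frac{304384}{3}\right) \frac{1}{465226} = \frac{1610407}{3} \cdot \frac{1}{465226} = \frac{1610407}{1395678}$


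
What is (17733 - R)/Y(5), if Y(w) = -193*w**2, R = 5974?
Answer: -11759/4825 ≈ -2.4371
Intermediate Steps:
(17733 - R)/Y(5) = (17733 - 1*5974)/((-193*5**2)) = (17733 - 5974)/((-193*25)) = 11759/(-4825) = 11759*(-1/4825) = -11759/4825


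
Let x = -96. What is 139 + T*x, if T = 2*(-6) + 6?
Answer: 715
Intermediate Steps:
T = -6 (T = -12 + 6 = -6)
139 + T*x = 139 - 6*(-96) = 139 + 576 = 715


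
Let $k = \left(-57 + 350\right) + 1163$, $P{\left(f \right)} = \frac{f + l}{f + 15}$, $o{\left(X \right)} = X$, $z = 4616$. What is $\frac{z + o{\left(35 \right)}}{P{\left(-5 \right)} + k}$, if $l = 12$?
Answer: $\frac{46510}{14567} \approx 3.1928$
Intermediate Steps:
$P{\left(f \right)} = \frac{12 + f}{15 + f}$ ($P{\left(f \right)} = \frac{f + 12}{f + 15} = \frac{12 + f}{15 + f}$)
$k = 1456$ ($k = 293 + 1163 = 1456$)
$\frac{z + o{\left(35 \right)}}{P{\left(-5 \right)} + k} = \frac{4616 + 35}{\frac{12 - 5}{15 - 5} + 1456} = \frac{4651}{\frac{1}{10} \cdot 7 + 1456} = \frac{4651}{\frac{7}{10} + 1456} = \frac{4651}{\frac{14567}{10}} = 4651 \cdot \frac{10}{14567} = \frac{46510}{14567}$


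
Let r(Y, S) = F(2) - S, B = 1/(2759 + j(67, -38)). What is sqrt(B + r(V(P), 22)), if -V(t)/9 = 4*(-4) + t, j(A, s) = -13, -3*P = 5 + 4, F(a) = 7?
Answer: I*sqrt(113104994)/2746 ≈ 3.8729*I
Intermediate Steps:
P = -3 (P = -(5 + 4)/3 = -1/3*9 = -3)
V(t) = 144 - 9*t (V(t) = -9*(4*(-4) + t) = -9*(-16 + t) = 144 - 9*t)
B = 1/2746 (B = 1/(2759 - 13) = 1/2746 ≈ 0.00036417)
r(Y, S) = 7 - S
sqrt(B + r(V(P), 22)) = sqrt(1/2746 + (7 - 1*22)) = sqrt(1/2746 + (7 - 22)) = sqrt(1/2746 - 15) = sqrt(-41189/2746) = I*sqrt(113104994)/2746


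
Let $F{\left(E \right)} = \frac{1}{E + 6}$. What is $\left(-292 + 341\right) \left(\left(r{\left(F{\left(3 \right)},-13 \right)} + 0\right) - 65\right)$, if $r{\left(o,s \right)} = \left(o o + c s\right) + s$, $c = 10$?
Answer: $- \frac{825503}{81} \approx -10191.0$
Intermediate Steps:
$F{\left(E \right)} = \frac{1}{6 + E}$
$r{\left(o,s \right)} = o^{2} + 11 s$ ($r{\left(o,s \right)} = \left(o o + 10 s\right) + s = \left(o^{2} + 10 s\right) + s = o^{2} + 11 s$)
$\left(-292 + 341\right) \left(\left(r{\left(F{\left(3 \right)},-13 \right)} + 0\right) - 65\right) = \left(-292 + 341\right) \left(\left(\left(\left(\frac{1}{6 + 3}\right)^{2} + 11 \left(-13\right)\right) + 0\right) - 65\right) = 49 \left(\left(\left(\left(\frac{1}{9}\right)^{2} - 143\right) + 0\right) - 65\right) = 49 \left(\left(\left(\frac{1}{81} - 143\right) + 0\right) - 65\right) = 49 \left(\left(- \frac{11582}{81} + 0\right) - 65\right) = 49 \left(- \frac{11582}{81} - 65\right) = 49 \left(- \frac{16847}{81}\right) = - \frac{825503}{81}$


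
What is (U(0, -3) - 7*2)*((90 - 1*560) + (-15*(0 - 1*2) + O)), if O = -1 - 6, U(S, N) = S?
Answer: 6258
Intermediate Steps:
O = -7
(U(0, -3) - 7*2)*((90 - 1*560) + (-15*(0 - 1*2) + O)) = (0 - 7*2)*((90 - 1*560) + (-15*(0 - 1*2) - 7)) = (0 - 14)*((90 - 560) + (-15*(0 - 2) - 7)) = -14*(-470 + (-15*(-2) - 7)) = -14*(-470 + (30 - 7)) = -14*(-470 + 23) = -14*(-447) = 6258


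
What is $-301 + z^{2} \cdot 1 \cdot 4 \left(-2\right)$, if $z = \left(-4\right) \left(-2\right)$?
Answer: $-813$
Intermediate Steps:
$z = 8$
$-301 + z^{2} \cdot 1 \cdot 4 \left(-2\right) = -301 + 8^{2} \cdot 1 \cdot 4 \left(-2\right) = -301 + 64 \cdot 4 \left(-2\right) = -301 + 64 \left(-8\right) = -301 - 512 = -813$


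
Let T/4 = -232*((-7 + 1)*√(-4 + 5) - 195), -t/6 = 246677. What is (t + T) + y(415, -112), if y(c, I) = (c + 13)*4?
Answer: -1291822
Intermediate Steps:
t = -1480062 (t = -6*246677 = -1480062)
y(c, I) = 52 + 4*c (y(c, I) = (13 + c)*4 = 52 + 4*c)
T = 186528 (T = 4*(-232*((-7 + 1)*√(-4 + 5) - 195)) = 4*(-232*(-6*√1 - 195)) = 4*(-232*(-6*1 - 195)) = 4*(-232*(-6 - 195)) = 4*(-232*(-201)) = 4*46632 = 186528)
(t + T) + y(415, -112) = (-1480062 + 186528) + (52 + 4*415) = -1293534 + (52 + 1660) = -1293534 + 1712 = -1291822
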